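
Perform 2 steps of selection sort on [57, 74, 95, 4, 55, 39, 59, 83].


Initial: [57, 74, 95, 4, 55, 39, 59, 83]
Step 1: min=4 at 3
  Swap: [4, 74, 95, 57, 55, 39, 59, 83]
Step 2: min=39 at 5
  Swap: [4, 39, 95, 57, 55, 74, 59, 83]

After 2 steps: [4, 39, 95, 57, 55, 74, 59, 83]


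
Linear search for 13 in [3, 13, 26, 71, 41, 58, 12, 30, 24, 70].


i=0: 3!=13
i=1: 13==13 found!

Found at 1, 2 comps


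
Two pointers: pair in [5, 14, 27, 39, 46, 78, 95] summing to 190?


lo=0(5)+hi=6(95)=100
lo=1(14)+hi=6(95)=109
lo=2(27)+hi=6(95)=122
lo=3(39)+hi=6(95)=134
lo=4(46)+hi=6(95)=141
lo=5(78)+hi=6(95)=173

No pair found


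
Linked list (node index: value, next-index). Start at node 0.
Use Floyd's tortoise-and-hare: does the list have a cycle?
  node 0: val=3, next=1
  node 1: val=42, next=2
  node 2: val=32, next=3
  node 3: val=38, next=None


Floyd's tortoise (slow, +1) and hare (fast, +2):
  init: slow=0, fast=0
  step 1: slow=1, fast=2
  step 2: fast 2->3->None, no cycle

Cycle: no


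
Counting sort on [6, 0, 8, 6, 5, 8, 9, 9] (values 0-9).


Input: [6, 0, 8, 6, 5, 8, 9, 9]
Counts: [1, 0, 0, 0, 0, 1, 2, 0, 2, 2]

Sorted: [0, 5, 6, 6, 8, 8, 9, 9]


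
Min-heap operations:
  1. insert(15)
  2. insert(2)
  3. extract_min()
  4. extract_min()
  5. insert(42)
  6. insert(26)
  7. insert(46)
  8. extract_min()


insert(15) -> [15]
insert(2) -> [2, 15]
extract_min()->2, [15]
extract_min()->15, []
insert(42) -> [42]
insert(26) -> [26, 42]
insert(46) -> [26, 42, 46]
extract_min()->26, [42, 46]

Final heap: [42, 46]


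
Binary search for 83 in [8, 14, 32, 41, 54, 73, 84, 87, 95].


Step 1: lo=0, hi=8, mid=4, val=54
Step 2: lo=5, hi=8, mid=6, val=84
Step 3: lo=5, hi=5, mid=5, val=73

Not found


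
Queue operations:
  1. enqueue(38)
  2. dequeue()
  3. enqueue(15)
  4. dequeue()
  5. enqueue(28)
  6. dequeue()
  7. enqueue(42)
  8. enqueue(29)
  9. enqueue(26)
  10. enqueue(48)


enqueue(38) -> [38]
dequeue()->38, []
enqueue(15) -> [15]
dequeue()->15, []
enqueue(28) -> [28]
dequeue()->28, []
enqueue(42) -> [42]
enqueue(29) -> [42, 29]
enqueue(26) -> [42, 29, 26]
enqueue(48) -> [42, 29, 26, 48]

Final queue: [42, 29, 26, 48]


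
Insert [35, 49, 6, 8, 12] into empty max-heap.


Insert 35: [35]
Insert 49: [49, 35]
Insert 6: [49, 35, 6]
Insert 8: [49, 35, 6, 8]
Insert 12: [49, 35, 6, 8, 12]

Final heap: [49, 35, 6, 8, 12]


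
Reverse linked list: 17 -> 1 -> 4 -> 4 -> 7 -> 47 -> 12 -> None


Step 1: curr=17, set curr.next=prev(None) | reversed so far: 17
Step 2: curr=1, set curr.next=prev(17) | reversed so far: 1 -> 17
Step 3: curr=4, set curr.next=prev(1) | reversed so far: 4 -> 1 -> 17
Step 4: curr=4, set curr.next=prev(4) | reversed so far: 4 -> 4 -> 1 -> 17
Step 5: curr=7, set curr.next=prev(4) | reversed so far: 7 -> 4 -> 4 -> 1 -> 17
Step 6: curr=47, set curr.next=prev(7) | reversed so far: 47 -> 7 -> 4 -> 4 -> 1 -> 17
Step 7: curr=12, set curr.next=prev(47) | reversed so far: 12 -> 47 -> 7 -> 4 -> 4 -> 1 -> 17

12 -> 47 -> 7 -> 4 -> 4 -> 1 -> 17 -> None


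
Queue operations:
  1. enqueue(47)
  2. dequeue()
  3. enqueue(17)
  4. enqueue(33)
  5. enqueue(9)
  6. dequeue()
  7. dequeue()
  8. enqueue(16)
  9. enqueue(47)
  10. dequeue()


enqueue(47) -> [47]
dequeue()->47, []
enqueue(17) -> [17]
enqueue(33) -> [17, 33]
enqueue(9) -> [17, 33, 9]
dequeue()->17, [33, 9]
dequeue()->33, [9]
enqueue(16) -> [9, 16]
enqueue(47) -> [9, 16, 47]
dequeue()->9, [16, 47]

Final queue: [16, 47]


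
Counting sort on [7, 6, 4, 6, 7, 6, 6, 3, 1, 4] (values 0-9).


Input: [7, 6, 4, 6, 7, 6, 6, 3, 1, 4]
Counts: [0, 1, 0, 1, 2, 0, 4, 2, 0, 0]

Sorted: [1, 3, 4, 4, 6, 6, 6, 6, 7, 7]


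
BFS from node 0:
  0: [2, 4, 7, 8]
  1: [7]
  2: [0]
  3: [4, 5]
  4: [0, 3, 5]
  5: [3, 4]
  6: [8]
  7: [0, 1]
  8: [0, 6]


Visit 0, enqueue [2, 4, 7, 8]
Visit 2, enqueue []
Visit 4, enqueue [3, 5]
Visit 7, enqueue [1]
Visit 8, enqueue [6]
Visit 3, enqueue []
Visit 5, enqueue []
Visit 1, enqueue []
Visit 6, enqueue []

BFS order: [0, 2, 4, 7, 8, 3, 5, 1, 6]


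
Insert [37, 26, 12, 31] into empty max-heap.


Insert 37: [37]
Insert 26: [37, 26]
Insert 12: [37, 26, 12]
Insert 31: [37, 31, 12, 26]

Final heap: [37, 31, 12, 26]


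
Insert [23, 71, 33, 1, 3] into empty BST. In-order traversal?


Insert 23: root
Insert 71: R from 23
Insert 33: R from 23 -> L from 71
Insert 1: L from 23
Insert 3: L from 23 -> R from 1

In-order: [1, 3, 23, 33, 71]


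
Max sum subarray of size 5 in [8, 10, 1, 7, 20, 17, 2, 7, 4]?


[0:5]: 46
[1:6]: 55
[2:7]: 47
[3:8]: 53
[4:9]: 50

Max: 55 at [1:6]


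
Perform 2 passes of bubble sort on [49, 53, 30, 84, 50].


Initial: [49, 53, 30, 84, 50]
Pass 1: [49, 30, 53, 50, 84] (2 swaps)
Pass 2: [30, 49, 50, 53, 84] (2 swaps)

After 2 passes: [30, 49, 50, 53, 84]


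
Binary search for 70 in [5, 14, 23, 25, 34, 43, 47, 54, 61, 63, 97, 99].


Step 1: lo=0, hi=11, mid=5, val=43
Step 2: lo=6, hi=11, mid=8, val=61
Step 3: lo=9, hi=11, mid=10, val=97
Step 4: lo=9, hi=9, mid=9, val=63

Not found


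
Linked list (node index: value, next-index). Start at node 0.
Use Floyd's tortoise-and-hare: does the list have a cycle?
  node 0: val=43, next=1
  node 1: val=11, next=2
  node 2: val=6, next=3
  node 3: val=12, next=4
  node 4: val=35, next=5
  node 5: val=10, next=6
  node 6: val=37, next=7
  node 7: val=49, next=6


Floyd's tortoise (slow, +1) and hare (fast, +2):
  init: slow=0, fast=0
  step 1: slow=1, fast=2
  step 2: slow=2, fast=4
  step 3: slow=3, fast=6
  step 4: slow=4, fast=6
  step 5: slow=5, fast=6
  step 6: slow=6, fast=6
  slow == fast at node 6: cycle detected

Cycle: yes


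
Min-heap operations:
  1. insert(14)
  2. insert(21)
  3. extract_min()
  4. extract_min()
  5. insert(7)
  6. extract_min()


insert(14) -> [14]
insert(21) -> [14, 21]
extract_min()->14, [21]
extract_min()->21, []
insert(7) -> [7]
extract_min()->7, []

Final heap: []


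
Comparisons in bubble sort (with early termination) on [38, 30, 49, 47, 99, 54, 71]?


Algorithm: bubble sort (with early termination)
Input: [38, 30, 49, 47, 99, 54, 71]
Sorted: [30, 38, 47, 49, 54, 71, 99]

11


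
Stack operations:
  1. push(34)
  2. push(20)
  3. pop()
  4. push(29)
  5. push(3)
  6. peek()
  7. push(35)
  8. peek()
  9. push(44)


push(34) -> [34]
push(20) -> [34, 20]
pop()->20, [34]
push(29) -> [34, 29]
push(3) -> [34, 29, 3]
peek()->3
push(35) -> [34, 29, 3, 35]
peek()->35
push(44) -> [34, 29, 3, 35, 44]

Final stack: [34, 29, 3, 35, 44]


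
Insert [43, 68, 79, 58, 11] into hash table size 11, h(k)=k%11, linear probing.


Insert 43: h=10 -> slot 10
Insert 68: h=2 -> slot 2
Insert 79: h=2, 1 probes -> slot 3
Insert 58: h=3, 1 probes -> slot 4
Insert 11: h=0 -> slot 0

Table: [11, None, 68, 79, 58, None, None, None, None, None, 43]


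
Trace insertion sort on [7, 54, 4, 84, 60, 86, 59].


Initial: [7, 54, 4, 84, 60, 86, 59]
Insert 54: [7, 54, 4, 84, 60, 86, 59]
Insert 4: [4, 7, 54, 84, 60, 86, 59]
Insert 84: [4, 7, 54, 84, 60, 86, 59]
Insert 60: [4, 7, 54, 60, 84, 86, 59]
Insert 86: [4, 7, 54, 60, 84, 86, 59]
Insert 59: [4, 7, 54, 59, 60, 84, 86]

Sorted: [4, 7, 54, 59, 60, 84, 86]


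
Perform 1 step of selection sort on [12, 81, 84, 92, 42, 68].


Initial: [12, 81, 84, 92, 42, 68]
Step 1: min=12 at 0
  Swap: [12, 81, 84, 92, 42, 68]

After 1 step: [12, 81, 84, 92, 42, 68]


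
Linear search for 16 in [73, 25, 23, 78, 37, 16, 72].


i=0: 73!=16
i=1: 25!=16
i=2: 23!=16
i=3: 78!=16
i=4: 37!=16
i=5: 16==16 found!

Found at 5, 6 comps


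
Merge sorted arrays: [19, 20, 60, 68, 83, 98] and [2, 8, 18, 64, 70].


Take 2 from B
Take 8 from B
Take 18 from B
Take 19 from A
Take 20 from A
Take 60 from A
Take 64 from B
Take 68 from A
Take 70 from B

Merged: [2, 8, 18, 19, 20, 60, 64, 68, 70, 83, 98]


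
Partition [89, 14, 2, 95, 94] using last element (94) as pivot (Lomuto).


Pivot: 94
  89 <= 94: advance i (no swap)
  14 <= 94: advance i (no swap)
  2 <= 94: advance i (no swap)
Place pivot at 3: [89, 14, 2, 94, 95]

Partitioned: [89, 14, 2, 94, 95]


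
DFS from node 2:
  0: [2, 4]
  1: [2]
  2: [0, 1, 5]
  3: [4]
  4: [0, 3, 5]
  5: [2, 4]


Visit 2, push [5, 1, 0]
Visit 0, push [4]
Visit 4, push [5, 3]
Visit 3, push []
Visit 5, push []
Visit 1, push []

DFS order: [2, 0, 4, 3, 5, 1]


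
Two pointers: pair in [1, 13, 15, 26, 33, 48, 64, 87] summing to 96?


lo=0(1)+hi=7(87)=88
lo=1(13)+hi=7(87)=100
lo=1(13)+hi=6(64)=77
lo=2(15)+hi=6(64)=79
lo=3(26)+hi=6(64)=90
lo=4(33)+hi=6(64)=97
lo=4(33)+hi=5(48)=81

No pair found


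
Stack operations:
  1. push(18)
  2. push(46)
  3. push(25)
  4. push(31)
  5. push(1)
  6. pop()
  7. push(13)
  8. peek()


push(18) -> [18]
push(46) -> [18, 46]
push(25) -> [18, 46, 25]
push(31) -> [18, 46, 25, 31]
push(1) -> [18, 46, 25, 31, 1]
pop()->1, [18, 46, 25, 31]
push(13) -> [18, 46, 25, 31, 13]
peek()->13

Final stack: [18, 46, 25, 31, 13]


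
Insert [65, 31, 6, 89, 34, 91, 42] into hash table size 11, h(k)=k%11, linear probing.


Insert 65: h=10 -> slot 10
Insert 31: h=9 -> slot 9
Insert 6: h=6 -> slot 6
Insert 89: h=1 -> slot 1
Insert 34: h=1, 1 probes -> slot 2
Insert 91: h=3 -> slot 3
Insert 42: h=9, 2 probes -> slot 0

Table: [42, 89, 34, 91, None, None, 6, None, None, 31, 65]


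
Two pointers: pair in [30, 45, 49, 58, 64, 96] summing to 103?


lo=0(30)+hi=5(96)=126
lo=0(30)+hi=4(64)=94
lo=1(45)+hi=4(64)=109
lo=1(45)+hi=3(58)=103

Yes: 45+58=103


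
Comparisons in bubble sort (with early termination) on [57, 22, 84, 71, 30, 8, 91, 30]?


Algorithm: bubble sort (with early termination)
Input: [57, 22, 84, 71, 30, 8, 91, 30]
Sorted: [8, 22, 30, 30, 57, 71, 84, 91]

27


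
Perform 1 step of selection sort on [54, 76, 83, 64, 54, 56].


Initial: [54, 76, 83, 64, 54, 56]
Step 1: min=54 at 0
  Swap: [54, 76, 83, 64, 54, 56]

After 1 step: [54, 76, 83, 64, 54, 56]


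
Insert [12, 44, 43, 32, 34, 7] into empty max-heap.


Insert 12: [12]
Insert 44: [44, 12]
Insert 43: [44, 12, 43]
Insert 32: [44, 32, 43, 12]
Insert 34: [44, 34, 43, 12, 32]
Insert 7: [44, 34, 43, 12, 32, 7]

Final heap: [44, 34, 43, 12, 32, 7]


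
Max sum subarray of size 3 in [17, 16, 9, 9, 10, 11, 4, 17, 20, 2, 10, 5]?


[0:3]: 42
[1:4]: 34
[2:5]: 28
[3:6]: 30
[4:7]: 25
[5:8]: 32
[6:9]: 41
[7:10]: 39
[8:11]: 32
[9:12]: 17

Max: 42 at [0:3]


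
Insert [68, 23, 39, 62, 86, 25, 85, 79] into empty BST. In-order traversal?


Insert 68: root
Insert 23: L from 68
Insert 39: L from 68 -> R from 23
Insert 62: L from 68 -> R from 23 -> R from 39
Insert 86: R from 68
Insert 25: L from 68 -> R from 23 -> L from 39
Insert 85: R from 68 -> L from 86
Insert 79: R from 68 -> L from 86 -> L from 85

In-order: [23, 25, 39, 62, 68, 79, 85, 86]


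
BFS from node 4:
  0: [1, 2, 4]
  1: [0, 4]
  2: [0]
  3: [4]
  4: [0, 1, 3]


Visit 4, enqueue [0, 1, 3]
Visit 0, enqueue [2]
Visit 1, enqueue []
Visit 3, enqueue []
Visit 2, enqueue []

BFS order: [4, 0, 1, 3, 2]


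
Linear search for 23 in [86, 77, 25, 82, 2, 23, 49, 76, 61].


i=0: 86!=23
i=1: 77!=23
i=2: 25!=23
i=3: 82!=23
i=4: 2!=23
i=5: 23==23 found!

Found at 5, 6 comps


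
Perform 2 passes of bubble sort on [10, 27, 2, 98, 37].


Initial: [10, 27, 2, 98, 37]
Pass 1: [10, 2, 27, 37, 98] (2 swaps)
Pass 2: [2, 10, 27, 37, 98] (1 swaps)

After 2 passes: [2, 10, 27, 37, 98]


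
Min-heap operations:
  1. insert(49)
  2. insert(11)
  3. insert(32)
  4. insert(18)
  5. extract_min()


insert(49) -> [49]
insert(11) -> [11, 49]
insert(32) -> [11, 49, 32]
insert(18) -> [11, 18, 32, 49]
extract_min()->11, [18, 49, 32]

Final heap: [18, 49, 32]


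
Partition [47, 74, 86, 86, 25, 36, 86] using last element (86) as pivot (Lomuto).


Pivot: 86
  47 <= 86: advance i (no swap)
  74 <= 86: advance i (no swap)
  86 <= 86: advance i (no swap)
  86 <= 86: advance i (no swap)
  25 <= 86: advance i (no swap)
  36 <= 86: advance i (no swap)
Place pivot at 6: [47, 74, 86, 86, 25, 36, 86]

Partitioned: [47, 74, 86, 86, 25, 36, 86]


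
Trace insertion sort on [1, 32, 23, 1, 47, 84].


Initial: [1, 32, 23, 1, 47, 84]
Insert 32: [1, 32, 23, 1, 47, 84]
Insert 23: [1, 23, 32, 1, 47, 84]
Insert 1: [1, 1, 23, 32, 47, 84]
Insert 47: [1, 1, 23, 32, 47, 84]
Insert 84: [1, 1, 23, 32, 47, 84]

Sorted: [1, 1, 23, 32, 47, 84]


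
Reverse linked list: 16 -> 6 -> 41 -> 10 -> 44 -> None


Step 1: curr=16, set curr.next=prev(None) | reversed so far: 16
Step 2: curr=6, set curr.next=prev(16) | reversed so far: 6 -> 16
Step 3: curr=41, set curr.next=prev(6) | reversed so far: 41 -> 6 -> 16
Step 4: curr=10, set curr.next=prev(41) | reversed so far: 10 -> 41 -> 6 -> 16
Step 5: curr=44, set curr.next=prev(10) | reversed so far: 44 -> 10 -> 41 -> 6 -> 16

44 -> 10 -> 41 -> 6 -> 16 -> None


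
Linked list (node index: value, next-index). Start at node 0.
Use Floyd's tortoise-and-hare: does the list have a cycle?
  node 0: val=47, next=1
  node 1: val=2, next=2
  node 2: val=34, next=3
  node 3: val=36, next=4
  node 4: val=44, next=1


Floyd's tortoise (slow, +1) and hare (fast, +2):
  init: slow=0, fast=0
  step 1: slow=1, fast=2
  step 2: slow=2, fast=4
  step 3: slow=3, fast=2
  step 4: slow=4, fast=4
  slow == fast at node 4: cycle detected

Cycle: yes


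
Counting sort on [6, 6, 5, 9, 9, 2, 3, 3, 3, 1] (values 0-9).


Input: [6, 6, 5, 9, 9, 2, 3, 3, 3, 1]
Counts: [0, 1, 1, 3, 0, 1, 2, 0, 0, 2]

Sorted: [1, 2, 3, 3, 3, 5, 6, 6, 9, 9]


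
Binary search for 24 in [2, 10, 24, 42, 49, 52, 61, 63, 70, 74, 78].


Step 1: lo=0, hi=10, mid=5, val=52
Step 2: lo=0, hi=4, mid=2, val=24

Found at index 2


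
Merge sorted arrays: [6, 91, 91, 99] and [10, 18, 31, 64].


Take 6 from A
Take 10 from B
Take 18 from B
Take 31 from B
Take 64 from B

Merged: [6, 10, 18, 31, 64, 91, 91, 99]


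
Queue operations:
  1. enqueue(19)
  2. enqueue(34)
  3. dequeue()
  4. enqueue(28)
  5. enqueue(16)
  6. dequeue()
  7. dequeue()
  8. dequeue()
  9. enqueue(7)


enqueue(19) -> [19]
enqueue(34) -> [19, 34]
dequeue()->19, [34]
enqueue(28) -> [34, 28]
enqueue(16) -> [34, 28, 16]
dequeue()->34, [28, 16]
dequeue()->28, [16]
dequeue()->16, []
enqueue(7) -> [7]

Final queue: [7]


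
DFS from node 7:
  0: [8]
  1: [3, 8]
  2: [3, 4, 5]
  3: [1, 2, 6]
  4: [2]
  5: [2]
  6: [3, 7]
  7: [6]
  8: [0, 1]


Visit 7, push [6]
Visit 6, push [3]
Visit 3, push [2, 1]
Visit 1, push [8]
Visit 8, push [0]
Visit 0, push []
Visit 2, push [5, 4]
Visit 4, push []
Visit 5, push []

DFS order: [7, 6, 3, 1, 8, 0, 2, 4, 5]


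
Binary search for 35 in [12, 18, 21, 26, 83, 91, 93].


Step 1: lo=0, hi=6, mid=3, val=26
Step 2: lo=4, hi=6, mid=5, val=91
Step 3: lo=4, hi=4, mid=4, val=83

Not found


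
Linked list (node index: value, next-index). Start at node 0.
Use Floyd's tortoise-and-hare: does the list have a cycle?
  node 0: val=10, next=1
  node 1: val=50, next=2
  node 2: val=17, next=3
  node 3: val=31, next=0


Floyd's tortoise (slow, +1) and hare (fast, +2):
  init: slow=0, fast=0
  step 1: slow=1, fast=2
  step 2: slow=2, fast=0
  step 3: slow=3, fast=2
  step 4: slow=0, fast=0
  slow == fast at node 0: cycle detected

Cycle: yes


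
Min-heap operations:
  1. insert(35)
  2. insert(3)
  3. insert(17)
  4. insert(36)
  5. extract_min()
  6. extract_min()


insert(35) -> [35]
insert(3) -> [3, 35]
insert(17) -> [3, 35, 17]
insert(36) -> [3, 35, 17, 36]
extract_min()->3, [17, 35, 36]
extract_min()->17, [35, 36]

Final heap: [35, 36]


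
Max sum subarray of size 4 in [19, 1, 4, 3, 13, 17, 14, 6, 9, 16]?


[0:4]: 27
[1:5]: 21
[2:6]: 37
[3:7]: 47
[4:8]: 50
[5:9]: 46
[6:10]: 45

Max: 50 at [4:8]


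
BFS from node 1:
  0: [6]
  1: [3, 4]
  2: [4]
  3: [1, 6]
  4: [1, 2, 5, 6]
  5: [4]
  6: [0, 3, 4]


Visit 1, enqueue [3, 4]
Visit 3, enqueue [6]
Visit 4, enqueue [2, 5]
Visit 6, enqueue [0]
Visit 2, enqueue []
Visit 5, enqueue []
Visit 0, enqueue []

BFS order: [1, 3, 4, 6, 2, 5, 0]


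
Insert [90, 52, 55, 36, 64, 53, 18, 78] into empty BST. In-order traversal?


Insert 90: root
Insert 52: L from 90
Insert 55: L from 90 -> R from 52
Insert 36: L from 90 -> L from 52
Insert 64: L from 90 -> R from 52 -> R from 55
Insert 53: L from 90 -> R from 52 -> L from 55
Insert 18: L from 90 -> L from 52 -> L from 36
Insert 78: L from 90 -> R from 52 -> R from 55 -> R from 64

In-order: [18, 36, 52, 53, 55, 64, 78, 90]


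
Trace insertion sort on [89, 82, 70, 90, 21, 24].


Initial: [89, 82, 70, 90, 21, 24]
Insert 82: [82, 89, 70, 90, 21, 24]
Insert 70: [70, 82, 89, 90, 21, 24]
Insert 90: [70, 82, 89, 90, 21, 24]
Insert 21: [21, 70, 82, 89, 90, 24]
Insert 24: [21, 24, 70, 82, 89, 90]

Sorted: [21, 24, 70, 82, 89, 90]


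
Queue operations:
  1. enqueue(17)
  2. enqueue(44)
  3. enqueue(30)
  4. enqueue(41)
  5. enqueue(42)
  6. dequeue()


enqueue(17) -> [17]
enqueue(44) -> [17, 44]
enqueue(30) -> [17, 44, 30]
enqueue(41) -> [17, 44, 30, 41]
enqueue(42) -> [17, 44, 30, 41, 42]
dequeue()->17, [44, 30, 41, 42]

Final queue: [44, 30, 41, 42]


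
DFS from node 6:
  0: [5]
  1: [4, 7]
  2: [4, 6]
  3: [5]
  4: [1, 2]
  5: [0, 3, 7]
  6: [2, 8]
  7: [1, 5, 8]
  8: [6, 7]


Visit 6, push [8, 2]
Visit 2, push [4]
Visit 4, push [1]
Visit 1, push [7]
Visit 7, push [8, 5]
Visit 5, push [3, 0]
Visit 0, push []
Visit 3, push []
Visit 8, push []

DFS order: [6, 2, 4, 1, 7, 5, 0, 3, 8]


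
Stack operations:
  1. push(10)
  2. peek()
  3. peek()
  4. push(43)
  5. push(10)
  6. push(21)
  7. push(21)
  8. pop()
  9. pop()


push(10) -> [10]
peek()->10
peek()->10
push(43) -> [10, 43]
push(10) -> [10, 43, 10]
push(21) -> [10, 43, 10, 21]
push(21) -> [10, 43, 10, 21, 21]
pop()->21, [10, 43, 10, 21]
pop()->21, [10, 43, 10]

Final stack: [10, 43, 10]


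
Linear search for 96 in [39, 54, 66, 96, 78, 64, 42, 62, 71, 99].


i=0: 39!=96
i=1: 54!=96
i=2: 66!=96
i=3: 96==96 found!

Found at 3, 4 comps


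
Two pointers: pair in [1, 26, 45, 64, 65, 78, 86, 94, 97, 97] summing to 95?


lo=0(1)+hi=9(97)=98
lo=0(1)+hi=8(97)=98
lo=0(1)+hi=7(94)=95

Yes: 1+94=95


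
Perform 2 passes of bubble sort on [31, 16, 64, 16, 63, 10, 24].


Initial: [31, 16, 64, 16, 63, 10, 24]
Pass 1: [16, 31, 16, 63, 10, 24, 64] (5 swaps)
Pass 2: [16, 16, 31, 10, 24, 63, 64] (3 swaps)

After 2 passes: [16, 16, 31, 10, 24, 63, 64]


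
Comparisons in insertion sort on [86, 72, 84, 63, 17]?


Algorithm: insertion sort
Input: [86, 72, 84, 63, 17]
Sorted: [17, 63, 72, 84, 86]

10


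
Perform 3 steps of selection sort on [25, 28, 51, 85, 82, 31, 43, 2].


Initial: [25, 28, 51, 85, 82, 31, 43, 2]
Step 1: min=2 at 7
  Swap: [2, 28, 51, 85, 82, 31, 43, 25]
Step 2: min=25 at 7
  Swap: [2, 25, 51, 85, 82, 31, 43, 28]
Step 3: min=28 at 7
  Swap: [2, 25, 28, 85, 82, 31, 43, 51]

After 3 steps: [2, 25, 28, 85, 82, 31, 43, 51]


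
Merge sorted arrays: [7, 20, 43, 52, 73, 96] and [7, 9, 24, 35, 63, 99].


Take 7 from A
Take 7 from B
Take 9 from B
Take 20 from A
Take 24 from B
Take 35 from B
Take 43 from A
Take 52 from A
Take 63 from B
Take 73 from A
Take 96 from A

Merged: [7, 7, 9, 20, 24, 35, 43, 52, 63, 73, 96, 99]


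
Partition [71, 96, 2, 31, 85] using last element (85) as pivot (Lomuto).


Pivot: 85
  71 <= 85: advance i (no swap)
  2 <= 85: swap -> [71, 2, 96, 31, 85]
  31 <= 85: swap -> [71, 2, 31, 96, 85]
Place pivot at 3: [71, 2, 31, 85, 96]

Partitioned: [71, 2, 31, 85, 96]


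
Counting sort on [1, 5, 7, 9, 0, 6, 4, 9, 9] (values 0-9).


Input: [1, 5, 7, 9, 0, 6, 4, 9, 9]
Counts: [1, 1, 0, 0, 1, 1, 1, 1, 0, 3]

Sorted: [0, 1, 4, 5, 6, 7, 9, 9, 9]


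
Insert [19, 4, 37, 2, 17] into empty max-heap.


Insert 19: [19]
Insert 4: [19, 4]
Insert 37: [37, 4, 19]
Insert 2: [37, 4, 19, 2]
Insert 17: [37, 17, 19, 2, 4]

Final heap: [37, 17, 19, 2, 4]


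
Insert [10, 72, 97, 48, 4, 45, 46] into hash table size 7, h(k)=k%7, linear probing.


Insert 10: h=3 -> slot 3
Insert 72: h=2 -> slot 2
Insert 97: h=6 -> slot 6
Insert 48: h=6, 1 probes -> slot 0
Insert 4: h=4 -> slot 4
Insert 45: h=3, 2 probes -> slot 5
Insert 46: h=4, 4 probes -> slot 1

Table: [48, 46, 72, 10, 4, 45, 97]


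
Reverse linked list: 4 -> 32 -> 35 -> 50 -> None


Step 1: curr=4, set curr.next=prev(None) | reversed so far: 4
Step 2: curr=32, set curr.next=prev(4) | reversed so far: 32 -> 4
Step 3: curr=35, set curr.next=prev(32) | reversed so far: 35 -> 32 -> 4
Step 4: curr=50, set curr.next=prev(35) | reversed so far: 50 -> 35 -> 32 -> 4

50 -> 35 -> 32 -> 4 -> None


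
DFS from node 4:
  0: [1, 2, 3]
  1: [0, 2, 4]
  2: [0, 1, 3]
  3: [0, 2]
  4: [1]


Visit 4, push [1]
Visit 1, push [2, 0]
Visit 0, push [3, 2]
Visit 2, push [3]
Visit 3, push []

DFS order: [4, 1, 0, 2, 3]


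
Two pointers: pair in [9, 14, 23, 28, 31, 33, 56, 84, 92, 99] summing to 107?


lo=0(9)+hi=9(99)=108
lo=0(9)+hi=8(92)=101
lo=1(14)+hi=8(92)=106
lo=2(23)+hi=8(92)=115
lo=2(23)+hi=7(84)=107

Yes: 23+84=107


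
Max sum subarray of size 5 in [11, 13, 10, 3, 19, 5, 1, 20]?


[0:5]: 56
[1:6]: 50
[2:7]: 38
[3:8]: 48

Max: 56 at [0:5]


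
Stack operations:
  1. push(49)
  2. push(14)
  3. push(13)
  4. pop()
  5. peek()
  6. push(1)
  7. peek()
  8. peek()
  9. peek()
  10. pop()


push(49) -> [49]
push(14) -> [49, 14]
push(13) -> [49, 14, 13]
pop()->13, [49, 14]
peek()->14
push(1) -> [49, 14, 1]
peek()->1
peek()->1
peek()->1
pop()->1, [49, 14]

Final stack: [49, 14]


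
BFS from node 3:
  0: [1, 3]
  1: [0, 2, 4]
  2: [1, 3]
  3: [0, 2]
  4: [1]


Visit 3, enqueue [0, 2]
Visit 0, enqueue [1]
Visit 2, enqueue []
Visit 1, enqueue [4]
Visit 4, enqueue []

BFS order: [3, 0, 2, 1, 4]


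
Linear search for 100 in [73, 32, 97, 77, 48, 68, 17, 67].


i=0: 73!=100
i=1: 32!=100
i=2: 97!=100
i=3: 77!=100
i=4: 48!=100
i=5: 68!=100
i=6: 17!=100
i=7: 67!=100

Not found, 8 comps


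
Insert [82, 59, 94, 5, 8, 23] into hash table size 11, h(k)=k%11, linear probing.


Insert 82: h=5 -> slot 5
Insert 59: h=4 -> slot 4
Insert 94: h=6 -> slot 6
Insert 5: h=5, 2 probes -> slot 7
Insert 8: h=8 -> slot 8
Insert 23: h=1 -> slot 1

Table: [None, 23, None, None, 59, 82, 94, 5, 8, None, None]


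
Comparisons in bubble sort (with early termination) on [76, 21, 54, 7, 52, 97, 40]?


Algorithm: bubble sort (with early termination)
Input: [76, 21, 54, 7, 52, 97, 40]
Sorted: [7, 21, 40, 52, 54, 76, 97]

20


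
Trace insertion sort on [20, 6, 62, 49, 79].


Initial: [20, 6, 62, 49, 79]
Insert 6: [6, 20, 62, 49, 79]
Insert 62: [6, 20, 62, 49, 79]
Insert 49: [6, 20, 49, 62, 79]
Insert 79: [6, 20, 49, 62, 79]

Sorted: [6, 20, 49, 62, 79]


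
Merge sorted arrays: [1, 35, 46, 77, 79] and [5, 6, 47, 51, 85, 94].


Take 1 from A
Take 5 from B
Take 6 from B
Take 35 from A
Take 46 from A
Take 47 from B
Take 51 from B
Take 77 from A
Take 79 from A

Merged: [1, 5, 6, 35, 46, 47, 51, 77, 79, 85, 94]


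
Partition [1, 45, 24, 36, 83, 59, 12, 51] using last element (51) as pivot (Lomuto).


Pivot: 51
  1 <= 51: advance i (no swap)
  45 <= 51: advance i (no swap)
  24 <= 51: advance i (no swap)
  36 <= 51: advance i (no swap)
  12 <= 51: swap -> [1, 45, 24, 36, 12, 59, 83, 51]
Place pivot at 5: [1, 45, 24, 36, 12, 51, 83, 59]

Partitioned: [1, 45, 24, 36, 12, 51, 83, 59]


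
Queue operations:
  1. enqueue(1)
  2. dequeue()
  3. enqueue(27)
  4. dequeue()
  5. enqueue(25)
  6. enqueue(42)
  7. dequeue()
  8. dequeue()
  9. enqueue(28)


enqueue(1) -> [1]
dequeue()->1, []
enqueue(27) -> [27]
dequeue()->27, []
enqueue(25) -> [25]
enqueue(42) -> [25, 42]
dequeue()->25, [42]
dequeue()->42, []
enqueue(28) -> [28]

Final queue: [28]


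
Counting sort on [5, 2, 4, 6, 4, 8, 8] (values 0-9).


Input: [5, 2, 4, 6, 4, 8, 8]
Counts: [0, 0, 1, 0, 2, 1, 1, 0, 2, 0]

Sorted: [2, 4, 4, 5, 6, 8, 8]


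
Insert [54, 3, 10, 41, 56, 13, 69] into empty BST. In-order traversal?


Insert 54: root
Insert 3: L from 54
Insert 10: L from 54 -> R from 3
Insert 41: L from 54 -> R from 3 -> R from 10
Insert 56: R from 54
Insert 13: L from 54 -> R from 3 -> R from 10 -> L from 41
Insert 69: R from 54 -> R from 56

In-order: [3, 10, 13, 41, 54, 56, 69]


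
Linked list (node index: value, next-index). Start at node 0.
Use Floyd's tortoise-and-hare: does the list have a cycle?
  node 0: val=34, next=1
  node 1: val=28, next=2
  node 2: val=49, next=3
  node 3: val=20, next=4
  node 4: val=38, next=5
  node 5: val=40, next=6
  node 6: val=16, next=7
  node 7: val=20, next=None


Floyd's tortoise (slow, +1) and hare (fast, +2):
  init: slow=0, fast=0
  step 1: slow=1, fast=2
  step 2: slow=2, fast=4
  step 3: slow=3, fast=6
  step 4: fast 6->7->None, no cycle

Cycle: no


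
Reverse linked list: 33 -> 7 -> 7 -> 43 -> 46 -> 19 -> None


Step 1: curr=33, set curr.next=prev(None) | reversed so far: 33
Step 2: curr=7, set curr.next=prev(33) | reversed so far: 7 -> 33
Step 3: curr=7, set curr.next=prev(7) | reversed so far: 7 -> 7 -> 33
Step 4: curr=43, set curr.next=prev(7) | reversed so far: 43 -> 7 -> 7 -> 33
Step 5: curr=46, set curr.next=prev(43) | reversed so far: 46 -> 43 -> 7 -> 7 -> 33
Step 6: curr=19, set curr.next=prev(46) | reversed so far: 19 -> 46 -> 43 -> 7 -> 7 -> 33

19 -> 46 -> 43 -> 7 -> 7 -> 33 -> None


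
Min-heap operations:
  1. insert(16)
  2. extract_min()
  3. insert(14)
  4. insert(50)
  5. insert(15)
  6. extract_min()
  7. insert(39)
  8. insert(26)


insert(16) -> [16]
extract_min()->16, []
insert(14) -> [14]
insert(50) -> [14, 50]
insert(15) -> [14, 50, 15]
extract_min()->14, [15, 50]
insert(39) -> [15, 50, 39]
insert(26) -> [15, 26, 39, 50]

Final heap: [15, 26, 39, 50]


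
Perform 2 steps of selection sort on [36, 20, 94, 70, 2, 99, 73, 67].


Initial: [36, 20, 94, 70, 2, 99, 73, 67]
Step 1: min=2 at 4
  Swap: [2, 20, 94, 70, 36, 99, 73, 67]
Step 2: min=20 at 1
  Swap: [2, 20, 94, 70, 36, 99, 73, 67]

After 2 steps: [2, 20, 94, 70, 36, 99, 73, 67]


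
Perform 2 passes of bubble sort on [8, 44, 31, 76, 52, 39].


Initial: [8, 44, 31, 76, 52, 39]
Pass 1: [8, 31, 44, 52, 39, 76] (3 swaps)
Pass 2: [8, 31, 44, 39, 52, 76] (1 swaps)

After 2 passes: [8, 31, 44, 39, 52, 76]


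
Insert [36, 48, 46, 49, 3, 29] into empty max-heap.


Insert 36: [36]
Insert 48: [48, 36]
Insert 46: [48, 36, 46]
Insert 49: [49, 48, 46, 36]
Insert 3: [49, 48, 46, 36, 3]
Insert 29: [49, 48, 46, 36, 3, 29]

Final heap: [49, 48, 46, 36, 3, 29]


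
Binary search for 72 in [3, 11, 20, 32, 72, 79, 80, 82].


Step 1: lo=0, hi=7, mid=3, val=32
Step 2: lo=4, hi=7, mid=5, val=79
Step 3: lo=4, hi=4, mid=4, val=72

Found at index 4


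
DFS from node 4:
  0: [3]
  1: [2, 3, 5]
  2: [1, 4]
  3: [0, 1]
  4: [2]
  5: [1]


Visit 4, push [2]
Visit 2, push [1]
Visit 1, push [5, 3]
Visit 3, push [0]
Visit 0, push []
Visit 5, push []

DFS order: [4, 2, 1, 3, 0, 5]


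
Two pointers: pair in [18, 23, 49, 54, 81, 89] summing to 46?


lo=0(18)+hi=5(89)=107
lo=0(18)+hi=4(81)=99
lo=0(18)+hi=3(54)=72
lo=0(18)+hi=2(49)=67
lo=0(18)+hi=1(23)=41

No pair found


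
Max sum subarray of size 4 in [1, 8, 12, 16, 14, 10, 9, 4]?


[0:4]: 37
[1:5]: 50
[2:6]: 52
[3:7]: 49
[4:8]: 37

Max: 52 at [2:6]


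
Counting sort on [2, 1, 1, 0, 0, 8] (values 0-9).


Input: [2, 1, 1, 0, 0, 8]
Counts: [2, 2, 1, 0, 0, 0, 0, 0, 1, 0]

Sorted: [0, 0, 1, 1, 2, 8]


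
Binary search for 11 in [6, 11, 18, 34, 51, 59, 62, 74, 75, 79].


Step 1: lo=0, hi=9, mid=4, val=51
Step 2: lo=0, hi=3, mid=1, val=11

Found at index 1


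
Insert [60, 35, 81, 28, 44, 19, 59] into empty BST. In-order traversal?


Insert 60: root
Insert 35: L from 60
Insert 81: R from 60
Insert 28: L from 60 -> L from 35
Insert 44: L from 60 -> R from 35
Insert 19: L from 60 -> L from 35 -> L from 28
Insert 59: L from 60 -> R from 35 -> R from 44

In-order: [19, 28, 35, 44, 59, 60, 81]


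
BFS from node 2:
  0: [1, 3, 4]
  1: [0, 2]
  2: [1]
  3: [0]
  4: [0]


Visit 2, enqueue [1]
Visit 1, enqueue [0]
Visit 0, enqueue [3, 4]
Visit 3, enqueue []
Visit 4, enqueue []

BFS order: [2, 1, 0, 3, 4]


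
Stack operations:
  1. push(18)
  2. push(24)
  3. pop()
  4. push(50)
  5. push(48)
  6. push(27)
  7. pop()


push(18) -> [18]
push(24) -> [18, 24]
pop()->24, [18]
push(50) -> [18, 50]
push(48) -> [18, 50, 48]
push(27) -> [18, 50, 48, 27]
pop()->27, [18, 50, 48]

Final stack: [18, 50, 48]


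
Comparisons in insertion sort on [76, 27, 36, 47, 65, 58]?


Algorithm: insertion sort
Input: [76, 27, 36, 47, 65, 58]
Sorted: [27, 36, 47, 58, 65, 76]

10


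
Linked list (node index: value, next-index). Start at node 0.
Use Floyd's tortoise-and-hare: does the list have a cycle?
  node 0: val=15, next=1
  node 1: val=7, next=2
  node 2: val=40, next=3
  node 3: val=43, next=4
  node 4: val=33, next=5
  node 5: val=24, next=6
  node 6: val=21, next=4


Floyd's tortoise (slow, +1) and hare (fast, +2):
  init: slow=0, fast=0
  step 1: slow=1, fast=2
  step 2: slow=2, fast=4
  step 3: slow=3, fast=6
  step 4: slow=4, fast=5
  step 5: slow=5, fast=4
  step 6: slow=6, fast=6
  slow == fast at node 6: cycle detected

Cycle: yes


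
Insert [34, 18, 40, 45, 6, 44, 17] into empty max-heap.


Insert 34: [34]
Insert 18: [34, 18]
Insert 40: [40, 18, 34]
Insert 45: [45, 40, 34, 18]
Insert 6: [45, 40, 34, 18, 6]
Insert 44: [45, 40, 44, 18, 6, 34]
Insert 17: [45, 40, 44, 18, 6, 34, 17]

Final heap: [45, 40, 44, 18, 6, 34, 17]


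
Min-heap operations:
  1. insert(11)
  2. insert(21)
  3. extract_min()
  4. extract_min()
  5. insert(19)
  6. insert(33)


insert(11) -> [11]
insert(21) -> [11, 21]
extract_min()->11, [21]
extract_min()->21, []
insert(19) -> [19]
insert(33) -> [19, 33]

Final heap: [19, 33]


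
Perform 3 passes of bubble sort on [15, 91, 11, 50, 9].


Initial: [15, 91, 11, 50, 9]
Pass 1: [15, 11, 50, 9, 91] (3 swaps)
Pass 2: [11, 15, 9, 50, 91] (2 swaps)
Pass 3: [11, 9, 15, 50, 91] (1 swaps)

After 3 passes: [11, 9, 15, 50, 91]


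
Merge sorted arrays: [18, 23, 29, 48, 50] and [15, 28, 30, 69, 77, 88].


Take 15 from B
Take 18 from A
Take 23 from A
Take 28 from B
Take 29 from A
Take 30 from B
Take 48 from A
Take 50 from A

Merged: [15, 18, 23, 28, 29, 30, 48, 50, 69, 77, 88]


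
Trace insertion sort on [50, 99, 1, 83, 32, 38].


Initial: [50, 99, 1, 83, 32, 38]
Insert 99: [50, 99, 1, 83, 32, 38]
Insert 1: [1, 50, 99, 83, 32, 38]
Insert 83: [1, 50, 83, 99, 32, 38]
Insert 32: [1, 32, 50, 83, 99, 38]
Insert 38: [1, 32, 38, 50, 83, 99]

Sorted: [1, 32, 38, 50, 83, 99]


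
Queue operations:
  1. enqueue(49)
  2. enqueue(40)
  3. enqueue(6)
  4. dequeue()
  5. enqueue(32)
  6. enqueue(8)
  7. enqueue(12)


enqueue(49) -> [49]
enqueue(40) -> [49, 40]
enqueue(6) -> [49, 40, 6]
dequeue()->49, [40, 6]
enqueue(32) -> [40, 6, 32]
enqueue(8) -> [40, 6, 32, 8]
enqueue(12) -> [40, 6, 32, 8, 12]

Final queue: [40, 6, 32, 8, 12]


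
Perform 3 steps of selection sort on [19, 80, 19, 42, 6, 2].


Initial: [19, 80, 19, 42, 6, 2]
Step 1: min=2 at 5
  Swap: [2, 80, 19, 42, 6, 19]
Step 2: min=6 at 4
  Swap: [2, 6, 19, 42, 80, 19]
Step 3: min=19 at 2
  Swap: [2, 6, 19, 42, 80, 19]

After 3 steps: [2, 6, 19, 42, 80, 19]


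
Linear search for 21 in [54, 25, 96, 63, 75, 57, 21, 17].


i=0: 54!=21
i=1: 25!=21
i=2: 96!=21
i=3: 63!=21
i=4: 75!=21
i=5: 57!=21
i=6: 21==21 found!

Found at 6, 7 comps


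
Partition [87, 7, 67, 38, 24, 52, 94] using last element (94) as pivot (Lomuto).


Pivot: 94
  87 <= 94: advance i (no swap)
  7 <= 94: advance i (no swap)
  67 <= 94: advance i (no swap)
  38 <= 94: advance i (no swap)
  24 <= 94: advance i (no swap)
  52 <= 94: advance i (no swap)
Place pivot at 6: [87, 7, 67, 38, 24, 52, 94]

Partitioned: [87, 7, 67, 38, 24, 52, 94]


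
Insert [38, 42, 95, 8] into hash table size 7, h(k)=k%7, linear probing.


Insert 38: h=3 -> slot 3
Insert 42: h=0 -> slot 0
Insert 95: h=4 -> slot 4
Insert 8: h=1 -> slot 1

Table: [42, 8, None, 38, 95, None, None]


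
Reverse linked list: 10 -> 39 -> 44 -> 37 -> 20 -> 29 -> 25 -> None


Step 1: curr=10, set curr.next=prev(None) | reversed so far: 10
Step 2: curr=39, set curr.next=prev(10) | reversed so far: 39 -> 10
Step 3: curr=44, set curr.next=prev(39) | reversed so far: 44 -> 39 -> 10
Step 4: curr=37, set curr.next=prev(44) | reversed so far: 37 -> 44 -> 39 -> 10
Step 5: curr=20, set curr.next=prev(37) | reversed so far: 20 -> 37 -> 44 -> 39 -> 10
Step 6: curr=29, set curr.next=prev(20) | reversed so far: 29 -> 20 -> 37 -> 44 -> 39 -> 10
Step 7: curr=25, set curr.next=prev(29) | reversed so far: 25 -> 29 -> 20 -> 37 -> 44 -> 39 -> 10

25 -> 29 -> 20 -> 37 -> 44 -> 39 -> 10 -> None


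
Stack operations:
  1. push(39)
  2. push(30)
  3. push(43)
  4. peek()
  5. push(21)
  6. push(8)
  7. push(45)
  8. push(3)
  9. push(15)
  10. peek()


push(39) -> [39]
push(30) -> [39, 30]
push(43) -> [39, 30, 43]
peek()->43
push(21) -> [39, 30, 43, 21]
push(8) -> [39, 30, 43, 21, 8]
push(45) -> [39, 30, 43, 21, 8, 45]
push(3) -> [39, 30, 43, 21, 8, 45, 3]
push(15) -> [39, 30, 43, 21, 8, 45, 3, 15]
peek()->15

Final stack: [39, 30, 43, 21, 8, 45, 3, 15]


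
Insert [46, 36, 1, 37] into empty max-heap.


Insert 46: [46]
Insert 36: [46, 36]
Insert 1: [46, 36, 1]
Insert 37: [46, 37, 1, 36]

Final heap: [46, 37, 1, 36]


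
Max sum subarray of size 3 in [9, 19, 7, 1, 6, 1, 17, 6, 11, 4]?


[0:3]: 35
[1:4]: 27
[2:5]: 14
[3:6]: 8
[4:7]: 24
[5:8]: 24
[6:9]: 34
[7:10]: 21

Max: 35 at [0:3]


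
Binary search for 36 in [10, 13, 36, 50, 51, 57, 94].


Step 1: lo=0, hi=6, mid=3, val=50
Step 2: lo=0, hi=2, mid=1, val=13
Step 3: lo=2, hi=2, mid=2, val=36

Found at index 2


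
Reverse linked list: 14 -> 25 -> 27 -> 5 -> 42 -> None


Step 1: curr=14, set curr.next=prev(None) | reversed so far: 14
Step 2: curr=25, set curr.next=prev(14) | reversed so far: 25 -> 14
Step 3: curr=27, set curr.next=prev(25) | reversed so far: 27 -> 25 -> 14
Step 4: curr=5, set curr.next=prev(27) | reversed so far: 5 -> 27 -> 25 -> 14
Step 5: curr=42, set curr.next=prev(5) | reversed so far: 42 -> 5 -> 27 -> 25 -> 14

42 -> 5 -> 27 -> 25 -> 14 -> None


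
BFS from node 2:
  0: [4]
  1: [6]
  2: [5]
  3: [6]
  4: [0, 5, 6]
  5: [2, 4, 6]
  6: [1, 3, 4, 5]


Visit 2, enqueue [5]
Visit 5, enqueue [4, 6]
Visit 4, enqueue [0]
Visit 6, enqueue [1, 3]
Visit 0, enqueue []
Visit 1, enqueue []
Visit 3, enqueue []

BFS order: [2, 5, 4, 6, 0, 1, 3]


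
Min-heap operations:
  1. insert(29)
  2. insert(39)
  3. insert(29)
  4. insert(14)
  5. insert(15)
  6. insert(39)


insert(29) -> [29]
insert(39) -> [29, 39]
insert(29) -> [29, 39, 29]
insert(14) -> [14, 29, 29, 39]
insert(15) -> [14, 15, 29, 39, 29]
insert(39) -> [14, 15, 29, 39, 29, 39]

Final heap: [14, 15, 29, 39, 29, 39]


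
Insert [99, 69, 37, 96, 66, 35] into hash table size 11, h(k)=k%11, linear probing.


Insert 99: h=0 -> slot 0
Insert 69: h=3 -> slot 3
Insert 37: h=4 -> slot 4
Insert 96: h=8 -> slot 8
Insert 66: h=0, 1 probes -> slot 1
Insert 35: h=2 -> slot 2

Table: [99, 66, 35, 69, 37, None, None, None, 96, None, None]


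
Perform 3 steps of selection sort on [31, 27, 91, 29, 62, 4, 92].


Initial: [31, 27, 91, 29, 62, 4, 92]
Step 1: min=4 at 5
  Swap: [4, 27, 91, 29, 62, 31, 92]
Step 2: min=27 at 1
  Swap: [4, 27, 91, 29, 62, 31, 92]
Step 3: min=29 at 3
  Swap: [4, 27, 29, 91, 62, 31, 92]

After 3 steps: [4, 27, 29, 91, 62, 31, 92]


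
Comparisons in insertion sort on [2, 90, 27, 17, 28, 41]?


Algorithm: insertion sort
Input: [2, 90, 27, 17, 28, 41]
Sorted: [2, 17, 27, 28, 41, 90]

10


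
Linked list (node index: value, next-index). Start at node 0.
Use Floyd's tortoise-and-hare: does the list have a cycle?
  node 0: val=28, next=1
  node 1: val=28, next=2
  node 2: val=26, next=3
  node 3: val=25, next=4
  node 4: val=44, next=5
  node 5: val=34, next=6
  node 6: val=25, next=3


Floyd's tortoise (slow, +1) and hare (fast, +2):
  init: slow=0, fast=0
  step 1: slow=1, fast=2
  step 2: slow=2, fast=4
  step 3: slow=3, fast=6
  step 4: slow=4, fast=4
  slow == fast at node 4: cycle detected

Cycle: yes


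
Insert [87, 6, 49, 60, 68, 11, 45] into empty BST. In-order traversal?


Insert 87: root
Insert 6: L from 87
Insert 49: L from 87 -> R from 6
Insert 60: L from 87 -> R from 6 -> R from 49
Insert 68: L from 87 -> R from 6 -> R from 49 -> R from 60
Insert 11: L from 87 -> R from 6 -> L from 49
Insert 45: L from 87 -> R from 6 -> L from 49 -> R from 11

In-order: [6, 11, 45, 49, 60, 68, 87]


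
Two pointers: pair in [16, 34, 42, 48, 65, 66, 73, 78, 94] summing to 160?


lo=0(16)+hi=8(94)=110
lo=1(34)+hi=8(94)=128
lo=2(42)+hi=8(94)=136
lo=3(48)+hi=8(94)=142
lo=4(65)+hi=8(94)=159
lo=5(66)+hi=8(94)=160

Yes: 66+94=160


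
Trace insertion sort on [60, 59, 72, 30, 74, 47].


Initial: [60, 59, 72, 30, 74, 47]
Insert 59: [59, 60, 72, 30, 74, 47]
Insert 72: [59, 60, 72, 30, 74, 47]
Insert 30: [30, 59, 60, 72, 74, 47]
Insert 74: [30, 59, 60, 72, 74, 47]
Insert 47: [30, 47, 59, 60, 72, 74]

Sorted: [30, 47, 59, 60, 72, 74]


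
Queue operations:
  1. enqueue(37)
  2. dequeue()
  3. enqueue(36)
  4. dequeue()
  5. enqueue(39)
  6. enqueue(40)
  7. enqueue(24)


enqueue(37) -> [37]
dequeue()->37, []
enqueue(36) -> [36]
dequeue()->36, []
enqueue(39) -> [39]
enqueue(40) -> [39, 40]
enqueue(24) -> [39, 40, 24]

Final queue: [39, 40, 24]


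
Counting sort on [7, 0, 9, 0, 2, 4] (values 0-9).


Input: [7, 0, 9, 0, 2, 4]
Counts: [2, 0, 1, 0, 1, 0, 0, 1, 0, 1]

Sorted: [0, 0, 2, 4, 7, 9]


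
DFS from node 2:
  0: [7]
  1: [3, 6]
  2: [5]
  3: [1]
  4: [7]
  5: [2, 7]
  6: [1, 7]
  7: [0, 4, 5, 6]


Visit 2, push [5]
Visit 5, push [7]
Visit 7, push [6, 4, 0]
Visit 0, push []
Visit 4, push []
Visit 6, push [1]
Visit 1, push [3]
Visit 3, push []

DFS order: [2, 5, 7, 0, 4, 6, 1, 3]


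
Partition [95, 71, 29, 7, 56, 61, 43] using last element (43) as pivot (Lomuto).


Pivot: 43
  29 <= 43: swap -> [29, 71, 95, 7, 56, 61, 43]
  7 <= 43: swap -> [29, 7, 95, 71, 56, 61, 43]
Place pivot at 2: [29, 7, 43, 71, 56, 61, 95]

Partitioned: [29, 7, 43, 71, 56, 61, 95]


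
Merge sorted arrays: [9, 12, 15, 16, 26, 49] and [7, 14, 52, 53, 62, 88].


Take 7 from B
Take 9 from A
Take 12 from A
Take 14 from B
Take 15 from A
Take 16 from A
Take 26 from A
Take 49 from A

Merged: [7, 9, 12, 14, 15, 16, 26, 49, 52, 53, 62, 88]


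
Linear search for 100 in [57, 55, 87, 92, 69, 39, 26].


i=0: 57!=100
i=1: 55!=100
i=2: 87!=100
i=3: 92!=100
i=4: 69!=100
i=5: 39!=100
i=6: 26!=100

Not found, 7 comps


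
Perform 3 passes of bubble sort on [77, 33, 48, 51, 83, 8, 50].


Initial: [77, 33, 48, 51, 83, 8, 50]
Pass 1: [33, 48, 51, 77, 8, 50, 83] (5 swaps)
Pass 2: [33, 48, 51, 8, 50, 77, 83] (2 swaps)
Pass 3: [33, 48, 8, 50, 51, 77, 83] (2 swaps)

After 3 passes: [33, 48, 8, 50, 51, 77, 83]


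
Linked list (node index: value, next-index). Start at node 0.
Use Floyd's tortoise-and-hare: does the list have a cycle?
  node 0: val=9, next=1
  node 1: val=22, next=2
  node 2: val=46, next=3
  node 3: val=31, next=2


Floyd's tortoise (slow, +1) and hare (fast, +2):
  init: slow=0, fast=0
  step 1: slow=1, fast=2
  step 2: slow=2, fast=2
  slow == fast at node 2: cycle detected

Cycle: yes


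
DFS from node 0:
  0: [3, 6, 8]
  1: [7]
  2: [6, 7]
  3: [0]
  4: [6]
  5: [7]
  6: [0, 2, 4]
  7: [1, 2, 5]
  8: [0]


Visit 0, push [8, 6, 3]
Visit 3, push []
Visit 6, push [4, 2]
Visit 2, push [7]
Visit 7, push [5, 1]
Visit 1, push []
Visit 5, push []
Visit 4, push []
Visit 8, push []

DFS order: [0, 3, 6, 2, 7, 1, 5, 4, 8]


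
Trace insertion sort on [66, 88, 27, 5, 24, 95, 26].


Initial: [66, 88, 27, 5, 24, 95, 26]
Insert 88: [66, 88, 27, 5, 24, 95, 26]
Insert 27: [27, 66, 88, 5, 24, 95, 26]
Insert 5: [5, 27, 66, 88, 24, 95, 26]
Insert 24: [5, 24, 27, 66, 88, 95, 26]
Insert 95: [5, 24, 27, 66, 88, 95, 26]
Insert 26: [5, 24, 26, 27, 66, 88, 95]

Sorted: [5, 24, 26, 27, 66, 88, 95]
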